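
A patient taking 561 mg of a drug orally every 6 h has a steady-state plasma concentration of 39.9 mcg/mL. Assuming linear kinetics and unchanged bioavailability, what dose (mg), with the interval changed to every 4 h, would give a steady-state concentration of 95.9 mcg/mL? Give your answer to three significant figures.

For first-order elimination, Css ∝ F·D/(CL·τ); F and CL are unchanged, so Css ∝ D/τ.
D₂ = D₁ × (Css,target / Css,current) × (τ₂/τ₁) = 561 × (95.9/39.9) × (4/6) = 898.9 mg

899 mg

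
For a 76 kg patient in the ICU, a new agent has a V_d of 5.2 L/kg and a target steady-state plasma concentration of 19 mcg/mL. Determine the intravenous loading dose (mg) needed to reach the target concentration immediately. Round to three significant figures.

Vd(total) = 76 kg × 5.2 L/kg = 395.2 L
LD = Vd × C = 395.2 × 19.00 = 7509 mg

7510 mg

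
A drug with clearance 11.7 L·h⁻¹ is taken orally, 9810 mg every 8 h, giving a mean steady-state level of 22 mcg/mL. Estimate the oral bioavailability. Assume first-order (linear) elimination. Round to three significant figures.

0.210

F·D/τ = CL·Css at steady state → F = CL·Css·τ / D.
F = 11.7 × 22 × 8 / 9810 = 0.210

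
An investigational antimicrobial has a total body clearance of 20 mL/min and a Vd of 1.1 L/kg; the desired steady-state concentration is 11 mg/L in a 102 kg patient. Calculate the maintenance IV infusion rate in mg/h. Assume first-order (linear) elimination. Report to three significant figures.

CL = 20 mL/min = 20 × 0.06 = 1.200 L/h
Vd does not affect the maintenance rate; only clearance governs steady-state input.
Rate = CL × Css = 1.200 × 11 = 13.20 mg/h

13.2 mg/h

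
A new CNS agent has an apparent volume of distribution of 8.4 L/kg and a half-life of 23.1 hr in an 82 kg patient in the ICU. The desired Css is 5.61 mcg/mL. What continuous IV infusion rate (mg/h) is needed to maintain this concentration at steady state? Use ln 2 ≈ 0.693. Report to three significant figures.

116 mg/h

Total Vd = 8.4 × 82 = 688.8 L
k = 0.693/23.1 = 0.03000 h⁻¹, so CL = k·Vd = 0.03000 × 688.8 = 20.66 L/h
Infusion rate = CL × Css = 20.66 × 5.61 = 115.9 mg/h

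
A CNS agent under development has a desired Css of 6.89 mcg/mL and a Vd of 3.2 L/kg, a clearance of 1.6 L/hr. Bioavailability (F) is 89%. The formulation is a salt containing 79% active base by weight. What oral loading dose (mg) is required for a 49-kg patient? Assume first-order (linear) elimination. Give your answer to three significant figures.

1540 mg

Vd = 3.2 L/kg × 49 kg = 156.8 L
Loading dose depends on Vd (not clearance): it fills the distribution volume.
LD = Vd × C / F / S = 156.8 × 6.890 / 0.89 / 0.79 = 1537 mg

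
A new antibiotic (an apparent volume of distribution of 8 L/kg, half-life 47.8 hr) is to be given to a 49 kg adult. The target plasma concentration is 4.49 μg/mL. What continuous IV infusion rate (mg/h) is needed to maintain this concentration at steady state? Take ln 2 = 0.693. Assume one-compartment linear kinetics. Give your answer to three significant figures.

25.5 mg/h

Vd(total) = 49 kg × 8 L/kg = 392.0 L
CL = ln 2 · Vd / t½ = 0.693 × 392.0 / 47.8 = 5.683 L/h
Infusion rate = CL × Css = 5.683 × 4.49 = 25.52 mg/h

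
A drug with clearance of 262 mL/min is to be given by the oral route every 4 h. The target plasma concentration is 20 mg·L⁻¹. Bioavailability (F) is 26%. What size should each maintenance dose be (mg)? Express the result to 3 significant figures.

4840 mg

Convert clearance: 262 mL/min × 60 min/h ÷ 1000 mL/L = 15.72 L/h
At steady state, dose per interval replaces the amount cleared in that interval: F·D/τ = CL·Css.
D = CL × Css × τ / F = 15.72 × 20 × 4 / 0.26 = 4837 mg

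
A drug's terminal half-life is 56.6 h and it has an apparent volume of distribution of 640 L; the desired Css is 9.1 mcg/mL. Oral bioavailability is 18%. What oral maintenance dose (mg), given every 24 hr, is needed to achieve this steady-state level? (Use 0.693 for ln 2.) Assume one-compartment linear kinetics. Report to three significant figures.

k = 0.693/56.6 = 0.01224 h⁻¹, so CL = k·Vd = 0.01224 × 640.0 = 7.834 L/h
D = CL × Css × τ / F = 7.834 × 9.1 × 24 / 0.18 = 9505 mg

9510 mg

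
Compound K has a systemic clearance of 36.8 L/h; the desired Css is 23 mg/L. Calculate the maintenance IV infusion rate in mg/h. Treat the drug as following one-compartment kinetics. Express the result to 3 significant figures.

Rate = CL × Css = 36.80 × 23 = 846.4 mg/h

846 mg/h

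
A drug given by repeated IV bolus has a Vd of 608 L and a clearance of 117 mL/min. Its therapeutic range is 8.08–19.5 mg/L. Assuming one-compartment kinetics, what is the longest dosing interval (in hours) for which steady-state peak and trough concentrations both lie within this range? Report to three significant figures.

76.3 h

CL = 117 mL/min = 117 × 0.06 = 7.020 L/h
k = CL / Vd = 7.020 / 608.0 = 0.01155 h⁻¹
Between IV bolus doses, concentration decays as C = C₀·e^(−kτ), so C_peak/C_trough = e^(kτ).
τ_max = ln(C_peak/C_trough) / k = ln(19.5/8.08) / 0.01155 = 0.8810 / 0.01155 = 76.28 h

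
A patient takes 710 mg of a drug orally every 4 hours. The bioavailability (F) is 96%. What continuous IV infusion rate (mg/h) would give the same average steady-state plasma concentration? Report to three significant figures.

Equivalent systemic input: infusion rate = F·D/τ.
Rate = 0.96 × 710 / 4 = 170.4 mg/h

170 mg/h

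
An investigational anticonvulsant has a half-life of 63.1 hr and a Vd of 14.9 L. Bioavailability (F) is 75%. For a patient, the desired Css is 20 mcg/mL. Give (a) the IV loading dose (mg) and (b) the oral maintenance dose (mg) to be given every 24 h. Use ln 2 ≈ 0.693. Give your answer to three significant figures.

LD = Vd × C = 14.90 × 20 = 298.0 mg
CL = 0.693 × Vd / t½ = 0.693 × 14.90 / 63.1 = 0.1636 L/h
D = CL × Css × τ / F = 0.1636 × 20 × 24 / 0.75 = 104.7 mg

(a) 298 mg; (b) 105 mg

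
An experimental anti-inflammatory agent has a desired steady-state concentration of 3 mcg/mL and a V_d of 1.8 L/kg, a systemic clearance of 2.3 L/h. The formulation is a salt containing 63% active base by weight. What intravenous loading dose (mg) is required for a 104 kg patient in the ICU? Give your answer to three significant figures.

891 mg

Vd = 1.8 L/kg × 104 kg = 187.2 L
LD = Vd × C / S = 187.2 × 3.000 / 0.63 = 891.4 mg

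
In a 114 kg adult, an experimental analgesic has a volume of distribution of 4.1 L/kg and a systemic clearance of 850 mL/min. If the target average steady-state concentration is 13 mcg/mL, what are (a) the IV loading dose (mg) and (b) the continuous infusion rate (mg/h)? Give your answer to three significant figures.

(a) 6080 mg; (b) 663 mg/h

Vd = 4.1 L/kg × 114 kg = 467.4 L
Loading dose = Vd × C = 467.4 × 13 = 6076 mg
CL = 850 mL/min = 850 × 0.06 = 51.00 L/h
Infusion rate = 51.00 L/h × 13 mg/L = 663.0 mg/h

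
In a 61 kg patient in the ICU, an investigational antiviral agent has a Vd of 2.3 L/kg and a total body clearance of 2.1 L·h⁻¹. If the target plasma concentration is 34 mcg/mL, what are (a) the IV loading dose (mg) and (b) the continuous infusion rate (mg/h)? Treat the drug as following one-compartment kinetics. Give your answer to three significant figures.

(a) 4770 mg; (b) 71.4 mg/h

Vd(total) = 61 kg × 2.3 L/kg = 140.3 L
LD = Vd · C_target = 140.3 × 34 = 4770 mg
Infusion rate = 2.100 L/h × 34 mg/L = 71.40 mg/h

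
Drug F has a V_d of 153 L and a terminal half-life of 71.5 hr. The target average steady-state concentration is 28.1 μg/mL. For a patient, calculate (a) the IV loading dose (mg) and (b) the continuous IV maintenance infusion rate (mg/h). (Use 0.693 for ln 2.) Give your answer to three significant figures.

LD = Vd × C = 153.0 × 28.1 = 4299 mg
CL = 0.693 × Vd / t½ = 0.693 × 153.0 / 71.5 = 1.483 L/h
Infusion rate = CL × Css = 1.483 × 28.1 = 41.67 mg/h

(a) 4300 mg; (b) 41.7 mg/h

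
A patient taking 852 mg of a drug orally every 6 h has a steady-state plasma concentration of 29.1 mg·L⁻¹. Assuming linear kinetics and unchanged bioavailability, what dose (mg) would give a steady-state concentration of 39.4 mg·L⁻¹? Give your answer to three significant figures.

1150 mg

With linear kinetics, Css is proportional to dose rate (D/τ) at fixed clearance.
D₂ = D₁ × (Css,target / Css,current) = 852 × 39.4/29.1 = 1154 mg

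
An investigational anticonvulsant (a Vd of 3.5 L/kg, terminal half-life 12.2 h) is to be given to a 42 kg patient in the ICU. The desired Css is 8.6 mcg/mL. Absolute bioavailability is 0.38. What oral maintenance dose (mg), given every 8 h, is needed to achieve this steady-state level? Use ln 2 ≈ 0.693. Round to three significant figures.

1510 mg

Vd(total) = 42 kg × 3.5 L/kg = 147.0 L
CL = 0.693 × Vd / t½ = 0.693 × 147.0 / 12.2 = 8.350 L/h
D = CL × Css × τ / F = 8.350 × 8.6 × 8 / 0.38 = 1512 mg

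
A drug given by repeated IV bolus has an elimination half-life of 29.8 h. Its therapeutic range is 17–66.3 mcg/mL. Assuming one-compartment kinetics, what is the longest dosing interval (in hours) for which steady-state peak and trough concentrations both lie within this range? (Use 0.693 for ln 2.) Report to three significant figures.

58.5 h

k = 0.693 / t½ = 0.693 / 29.8 = 0.02326 h⁻¹
Between IV bolus doses, concentration decays as C = C₀·e^(−kτ), so C_peak/C_trough = e^(kτ).
τ_max = ln(C_peak/C_trough) / k = ln(66.3/17) / 0.02326 = 1.361 / 0.02326 = 58.51 h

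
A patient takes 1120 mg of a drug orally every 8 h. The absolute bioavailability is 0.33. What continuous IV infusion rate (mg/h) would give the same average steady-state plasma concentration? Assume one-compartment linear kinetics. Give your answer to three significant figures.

46.2 mg/h

Equivalent systemic input: infusion rate = F·D/τ.
Rate = 0.33 × 1120 / 8 = 46.20 mg/h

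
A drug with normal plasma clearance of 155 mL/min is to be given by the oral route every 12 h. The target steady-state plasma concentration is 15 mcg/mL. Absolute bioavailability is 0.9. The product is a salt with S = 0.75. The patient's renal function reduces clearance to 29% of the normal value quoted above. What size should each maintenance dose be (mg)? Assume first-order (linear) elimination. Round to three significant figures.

719 mg

CL = 155 mL/min = 155 × 0.06 = 9.300 L/h
Patient clearance = 0.29 × 9.300 = 2.697 L/h
D = CL × Css × τ / F / S = 2.697 × 15 × 12 / 0.9 / 0.75 = 719.2 mg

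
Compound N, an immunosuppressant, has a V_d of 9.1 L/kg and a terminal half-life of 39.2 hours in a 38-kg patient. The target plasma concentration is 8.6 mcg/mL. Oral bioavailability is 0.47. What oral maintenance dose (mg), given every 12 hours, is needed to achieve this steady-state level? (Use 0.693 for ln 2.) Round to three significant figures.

1340 mg

Vd = 9.1 L/kg × 38 kg = 345.8 L
CL = 0.693 × Vd / t½ = 0.693 × 345.8 / 39.2 = 6.113 L/h
D = CL × Css × τ / F = 6.113 × 8.6 × 12 / 0.47 = 1342 mg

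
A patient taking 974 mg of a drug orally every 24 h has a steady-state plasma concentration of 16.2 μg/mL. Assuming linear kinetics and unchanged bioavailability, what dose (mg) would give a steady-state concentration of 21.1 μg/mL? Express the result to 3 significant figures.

1270 mg

With linear kinetics, Css is proportional to dose rate (D/τ) at fixed clearance.
D₂ = D₁ × (Css,target / Css,current) = 974 × 21.1/16.2 = 1269 mg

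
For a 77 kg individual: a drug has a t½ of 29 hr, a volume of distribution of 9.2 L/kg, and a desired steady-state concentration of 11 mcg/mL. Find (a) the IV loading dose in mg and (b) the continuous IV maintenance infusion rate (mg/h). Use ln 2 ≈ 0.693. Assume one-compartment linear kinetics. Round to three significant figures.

Total Vd = 9.2 × 77 = 708.4 L
LD = Vd × C = 708.4 × 11 = 7792 mg
CL = 0.693 × Vd / t½ = 0.693 × 708.4 / 29 = 16.93 L/h
Infusion rate = CL × Css = 16.93 × 11 = 186.2 mg/h

(a) 7790 mg; (b) 186 mg/h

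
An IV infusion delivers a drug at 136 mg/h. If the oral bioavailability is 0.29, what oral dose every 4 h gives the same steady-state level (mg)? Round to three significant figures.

To maintain the same Css, the systemic dosing rate must be unchanged: F·D/τ = infusion rate.
D = rate × τ / F = 136 × 4 / 0.29 = 1876 mg

1880 mg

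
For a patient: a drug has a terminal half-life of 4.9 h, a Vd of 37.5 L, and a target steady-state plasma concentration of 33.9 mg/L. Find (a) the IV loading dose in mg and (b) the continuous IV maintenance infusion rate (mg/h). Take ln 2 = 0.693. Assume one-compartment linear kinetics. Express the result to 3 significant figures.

(a) 1270 mg; (b) 180 mg/h

LD = Vd × C = 37.50 × 33.9 = 1271 mg
CL = 0.693 × Vd / t½ = 0.693 × 37.50 / 4.9 = 5.304 L/h
Infusion rate = CL × Css = 5.304 × 33.9 = 179.8 mg/h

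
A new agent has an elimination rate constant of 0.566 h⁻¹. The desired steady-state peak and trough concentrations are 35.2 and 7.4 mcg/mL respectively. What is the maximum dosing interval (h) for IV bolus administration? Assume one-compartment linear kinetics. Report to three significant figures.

Between IV bolus doses, concentration decays as C = C₀·e^(−kτ), so C_peak/C_trough = e^(kτ).
τ_max = ln(C_peak/C_trough) / k = ln(35.2/7.4) / 0.5660 = 1.560 / 0.5660 = 2.756 h

2.76 h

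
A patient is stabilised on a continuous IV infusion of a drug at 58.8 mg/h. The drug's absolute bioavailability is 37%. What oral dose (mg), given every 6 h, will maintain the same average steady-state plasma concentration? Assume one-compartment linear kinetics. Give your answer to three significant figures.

954 mg

To maintain the same Css, the systemic dosing rate must be unchanged: F·D/τ = infusion rate.
D = rate × τ / F = 58.8 × 6 / 0.37 = 953.5 mg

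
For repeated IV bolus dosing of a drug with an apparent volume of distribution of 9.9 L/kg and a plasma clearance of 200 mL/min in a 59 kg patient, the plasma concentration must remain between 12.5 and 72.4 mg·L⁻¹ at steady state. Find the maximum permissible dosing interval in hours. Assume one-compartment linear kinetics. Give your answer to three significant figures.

85.5 h

Vd = 9.9 L/kg × 59 kg = 584.1 L
CL = 200 mL/min × 60/1000 = 12.00 L/h
k = CL / Vd = 12.00 / 584.1 = 0.02054 h⁻¹
Between IV bolus doses, concentration decays as C = C₀·e^(−kτ), so C_peak/C_trough = e^(kτ).
τ_max = ln(C_peak/C_trough) / k = ln(72.4/12.5) / 0.02054 = 1.756 / 0.02054 = 85.49 h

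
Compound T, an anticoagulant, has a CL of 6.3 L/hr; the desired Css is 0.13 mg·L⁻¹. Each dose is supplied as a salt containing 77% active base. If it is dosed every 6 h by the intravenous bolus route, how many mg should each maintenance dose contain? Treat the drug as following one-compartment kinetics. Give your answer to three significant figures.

D = CL × Css × τ / S = 6.300 × 0.13 × 6 / 0.77 = 6.382 mg

6.38 mg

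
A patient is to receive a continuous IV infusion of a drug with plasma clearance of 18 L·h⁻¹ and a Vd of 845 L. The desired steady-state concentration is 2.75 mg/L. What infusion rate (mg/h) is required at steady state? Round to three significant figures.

49.5 mg/h

At steady state, infusion rate equals elimination rate: rate in = CL × Css.
R₀ = 18.00 × 2.75 = 49.50 mg/h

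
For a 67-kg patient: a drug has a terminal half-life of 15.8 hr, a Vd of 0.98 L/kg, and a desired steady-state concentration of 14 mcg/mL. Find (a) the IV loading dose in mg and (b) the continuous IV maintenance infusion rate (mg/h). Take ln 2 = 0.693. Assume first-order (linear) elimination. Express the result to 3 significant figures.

(a) 919 mg; (b) 40.3 mg/h

Total Vd = 0.98 × 67 = 65.66 L
LD = Vd × C = 65.66 × 14 = 919.2 mg
CL = 0.693 × Vd / t½ = 0.693 × 65.66 / 15.8 = 2.880 L/h
Infusion rate = CL × Css = 2.880 × 14 = 40.32 mg/h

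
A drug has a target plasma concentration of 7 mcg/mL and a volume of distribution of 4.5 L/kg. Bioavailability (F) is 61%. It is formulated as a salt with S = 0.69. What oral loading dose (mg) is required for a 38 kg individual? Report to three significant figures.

Total Vd = 4.5 × 38 = 171.0 L
The loading dose fills Vd to the target concentration.
LD = Vd × C / F / S = 171.0 × 7.000 / 0.61 / 0.69 = 2844 mg

2840 mg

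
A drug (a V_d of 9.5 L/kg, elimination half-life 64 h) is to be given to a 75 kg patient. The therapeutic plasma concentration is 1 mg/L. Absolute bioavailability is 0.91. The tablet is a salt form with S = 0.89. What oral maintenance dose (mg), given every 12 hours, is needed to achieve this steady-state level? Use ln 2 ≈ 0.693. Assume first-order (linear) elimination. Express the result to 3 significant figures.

114 mg

Vd = 9.5 L/kg × 75 kg = 712.5 L
k = 0.693/64 = 0.01083 h⁻¹, so CL = k·Vd = 0.01083 × 712.5 = 7.716 L/h
D = CL × Css × τ / F / S = 7.716 × 1 × 12 / 0.91 / 0.89 = 114.3 mg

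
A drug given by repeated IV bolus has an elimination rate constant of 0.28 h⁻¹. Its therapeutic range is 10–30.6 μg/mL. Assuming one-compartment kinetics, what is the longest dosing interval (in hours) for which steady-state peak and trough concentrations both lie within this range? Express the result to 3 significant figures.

3.99 h

Between IV bolus doses, concentration decays as C = C₀·e^(−kτ), so C_peak/C_trough = e^(kτ).
τ_max = ln(C_peak/C_trough) / k = ln(30.6/10) / 0.2800 = 1.118 / 0.2800 = 3.993 h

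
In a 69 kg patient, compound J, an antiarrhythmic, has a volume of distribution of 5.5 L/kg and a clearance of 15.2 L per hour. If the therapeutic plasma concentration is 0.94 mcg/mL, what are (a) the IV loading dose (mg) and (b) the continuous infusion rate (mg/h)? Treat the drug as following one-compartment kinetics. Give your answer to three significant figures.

Vd = 5.5 L/kg × 69 kg = 379.5 L
Loading dose = Vd × C = 379.5 × 0.94 = 356.7 mg
Maintenance infusion rate = CL × Css = 15.20 × 0.94 = 14.29 mg/h

(a) 357 mg; (b) 14.3 mg/h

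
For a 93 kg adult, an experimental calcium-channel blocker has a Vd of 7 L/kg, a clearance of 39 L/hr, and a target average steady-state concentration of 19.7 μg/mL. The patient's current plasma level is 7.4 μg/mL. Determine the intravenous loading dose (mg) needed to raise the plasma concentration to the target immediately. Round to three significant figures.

Vd = 7 L/kg × 93 kg = 651.0 L
The loading dose fills Vd to the target concentration.
Concentration deficit ΔC = 19.7 − 7.4 = 12.30 mg/L
LD = Vd × ΔC = 651.0 × 12.30 = 8007 mg

8010 mg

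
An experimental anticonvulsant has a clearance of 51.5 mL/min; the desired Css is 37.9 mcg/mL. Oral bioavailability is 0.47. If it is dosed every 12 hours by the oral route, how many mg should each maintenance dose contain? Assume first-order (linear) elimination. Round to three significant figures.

CL = 51.5 mL/min × 60/1000 = 3.090 L/h
At steady state, dose per interval replaces the amount cleared in that interval: F·D/τ = CL·Css.
D = CL × Css × τ / F = 3.090 × 37.9 × 12 / 0.47 = 2990 mg

2990 mg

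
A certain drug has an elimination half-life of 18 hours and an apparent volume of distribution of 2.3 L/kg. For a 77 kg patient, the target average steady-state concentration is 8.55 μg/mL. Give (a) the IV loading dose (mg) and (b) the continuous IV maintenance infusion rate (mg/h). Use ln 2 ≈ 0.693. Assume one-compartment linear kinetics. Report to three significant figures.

Total Vd = 2.3 × 77 = 177.1 L
LD = Vd × C = 177.1 × 8.55 = 1514 mg
CL = 0.693 × Vd / t½ = 0.693 × 177.1 / 18 = 6.818 L/h
Infusion rate = CL × Css = 6.818 × 8.55 = 58.29 mg/h

(a) 1510 mg; (b) 58.3 mg/h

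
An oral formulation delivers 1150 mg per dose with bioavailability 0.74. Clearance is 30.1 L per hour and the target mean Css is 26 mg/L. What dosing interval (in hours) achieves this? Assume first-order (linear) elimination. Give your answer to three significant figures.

1.09 h

F·D/τ = CL·Css → τ = F·D / (CL·Css).
τ = 0.74 × 1150 / (30.1 × 26) = 1.087 h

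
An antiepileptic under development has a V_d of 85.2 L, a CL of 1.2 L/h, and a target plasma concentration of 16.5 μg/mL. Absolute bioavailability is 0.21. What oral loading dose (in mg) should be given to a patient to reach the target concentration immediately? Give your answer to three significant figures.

Loading dose depends on Vd (not clearance): it fills the distribution volume.
LD = Vd × C / F = 85.20 × 16.50 / 0.21 = 6694 mg

6690 mg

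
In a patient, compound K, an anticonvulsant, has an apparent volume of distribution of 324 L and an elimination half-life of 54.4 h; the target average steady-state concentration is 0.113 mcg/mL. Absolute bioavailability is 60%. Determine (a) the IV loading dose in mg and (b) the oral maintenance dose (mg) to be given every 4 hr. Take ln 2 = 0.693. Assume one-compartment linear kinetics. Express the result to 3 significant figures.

LD = Vd × C = 324.0 × 0.113 = 36.61 mg
CL = 0.693 × Vd / t½ = 0.693 × 324.0 / 54.4 = 4.127 L/h
D = CL × Css × τ / F = 4.127 × 0.113 × 4 / 0.6 = 3.109 mg

(a) 36.6 mg; (b) 3.11 mg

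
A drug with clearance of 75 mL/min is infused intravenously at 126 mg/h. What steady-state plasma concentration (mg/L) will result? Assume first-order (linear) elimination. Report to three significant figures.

CL = 75 mL/min × 60/1000 = 4.500 L/h
Css = rate / CL = 126 / 4.500 = 28.00 mg/L

28.0 mg/L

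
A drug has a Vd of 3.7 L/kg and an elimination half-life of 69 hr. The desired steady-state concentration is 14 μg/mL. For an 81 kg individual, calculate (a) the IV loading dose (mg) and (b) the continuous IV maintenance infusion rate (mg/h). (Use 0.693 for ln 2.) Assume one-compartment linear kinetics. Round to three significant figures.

Vd = 3.7 L/kg × 81 kg = 299.7 L
LD = Vd × C = 299.7 × 14 = 4196 mg
CL = 0.693 × Vd / t½ = 0.693 × 299.7 / 69 = 3.010 L/h
Infusion rate = CL × Css = 3.010 × 14 = 42.14 mg/h

(a) 4200 mg; (b) 42.1 mg/h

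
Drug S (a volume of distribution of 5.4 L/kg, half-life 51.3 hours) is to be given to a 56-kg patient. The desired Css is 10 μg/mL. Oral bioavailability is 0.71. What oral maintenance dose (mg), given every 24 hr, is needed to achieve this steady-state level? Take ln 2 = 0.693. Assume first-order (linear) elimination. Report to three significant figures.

1380 mg

Vd = 5.4 L/kg × 56 kg = 302.4 L
k = 0.693/51.3 = 0.01351 h⁻¹, so CL = k·Vd = 0.01351 × 302.4 = 4.085 L/h
D = CL × Css × τ / F = 4.085 × 10 × 24 / 0.71 = 1381 mg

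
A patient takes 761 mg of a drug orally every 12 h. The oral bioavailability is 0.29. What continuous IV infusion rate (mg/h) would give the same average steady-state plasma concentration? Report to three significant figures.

Equivalent systemic input: infusion rate = F·D/τ.
Rate = 0.29 × 761 / 12 = 18.39 mg/h

18.4 mg/h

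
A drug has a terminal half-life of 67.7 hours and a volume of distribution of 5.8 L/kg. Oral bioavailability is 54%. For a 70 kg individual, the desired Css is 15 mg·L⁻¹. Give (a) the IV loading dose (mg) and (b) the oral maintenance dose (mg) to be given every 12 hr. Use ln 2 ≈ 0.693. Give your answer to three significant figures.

Vd = 5.8 L/kg × 70 kg = 406.0 L
LD = Vd × C = 406.0 × 15 = 6090 mg
CL = 0.693 × Vd / t½ = 0.693 × 406.0 / 67.7 = 4.156 L/h
D = CL × Css × τ / F = 4.156 × 15 × 12 / 0.54 = 1385 mg

(a) 6090 mg; (b) 1390 mg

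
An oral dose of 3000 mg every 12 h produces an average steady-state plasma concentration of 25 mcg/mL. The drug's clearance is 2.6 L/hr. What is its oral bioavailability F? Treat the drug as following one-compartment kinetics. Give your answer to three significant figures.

F·D/τ = CL·Css at steady state → F = CL·Css·τ / D.
F = 2.6 × 25 × 12 / 3000 = 0.260

0.260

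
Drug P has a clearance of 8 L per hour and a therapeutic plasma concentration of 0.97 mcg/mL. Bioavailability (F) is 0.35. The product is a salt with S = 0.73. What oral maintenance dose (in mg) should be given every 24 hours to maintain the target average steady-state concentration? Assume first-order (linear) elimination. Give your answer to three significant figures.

D = CL × Css × τ / F / S = 8.000 × 0.97 × 24 / 0.35 / 0.73 = 728.9 mg

729 mg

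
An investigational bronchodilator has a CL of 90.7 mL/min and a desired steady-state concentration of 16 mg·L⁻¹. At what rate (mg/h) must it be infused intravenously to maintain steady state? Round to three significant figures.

CL = 90.7 mL/min = 90.7 × 0.06 = 5.442 L/h
At steady state, infusion rate equals elimination rate: rate in = CL × Css.
R₀ = 5.442 × 16 = 87.07 mg/h

87.1 mg/h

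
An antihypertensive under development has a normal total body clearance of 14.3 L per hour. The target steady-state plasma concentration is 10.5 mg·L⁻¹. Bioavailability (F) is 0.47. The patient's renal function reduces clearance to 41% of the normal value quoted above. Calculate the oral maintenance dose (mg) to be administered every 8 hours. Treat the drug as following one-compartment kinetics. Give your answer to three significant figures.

Patient clearance = 0.41 × 14.30 = 5.863 L/h
D = CL × Css × τ / F = 5.863 × 10.5 × 8 / 0.47 = 1048 mg

1050 mg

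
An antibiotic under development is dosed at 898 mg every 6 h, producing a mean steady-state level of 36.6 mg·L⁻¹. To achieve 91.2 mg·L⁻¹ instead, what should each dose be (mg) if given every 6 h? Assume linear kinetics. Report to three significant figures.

For first-order elimination, Css ∝ F·D/(CL·τ); F and CL are unchanged, so Css ∝ D/τ.
D₂ = D₁ × (Css,target / Css,current) = 898 × 91.2/36.6 = 2238 mg

2240 mg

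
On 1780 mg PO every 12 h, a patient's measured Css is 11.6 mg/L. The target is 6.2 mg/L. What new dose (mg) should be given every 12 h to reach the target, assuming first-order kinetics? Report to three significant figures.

951 mg

For first-order elimination, Css ∝ F·D/(CL·τ); F and CL are unchanged, so Css ∝ D/τ.
D₂ = D₁ × (Css,target / Css,current) = 1780 × 6.2/11.6 = 951.4 mg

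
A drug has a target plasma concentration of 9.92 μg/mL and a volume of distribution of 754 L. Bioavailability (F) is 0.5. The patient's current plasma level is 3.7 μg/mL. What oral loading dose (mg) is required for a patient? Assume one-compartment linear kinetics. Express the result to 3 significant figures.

Concentration deficit ΔC = 9.92 − 3.7 = 6.220 mg/L
LD = Vd × ΔC / F = 754.0 × 6.220 / 0.5 = 9380 mg

9380 mg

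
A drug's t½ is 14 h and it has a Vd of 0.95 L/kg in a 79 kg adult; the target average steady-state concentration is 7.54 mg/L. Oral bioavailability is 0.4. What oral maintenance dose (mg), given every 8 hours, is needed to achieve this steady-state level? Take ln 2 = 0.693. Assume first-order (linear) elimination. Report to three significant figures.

560 mg

Vd(total) = 79 kg × 0.95 L/kg = 75.05 L
k = 0.693/14 = 0.04950 h⁻¹, so CL = k·Vd = 0.04950 × 75.05 = 3.715 L/h
D = CL × Css × τ / F = 3.715 × 7.54 × 8 / 0.4 = 560.2 mg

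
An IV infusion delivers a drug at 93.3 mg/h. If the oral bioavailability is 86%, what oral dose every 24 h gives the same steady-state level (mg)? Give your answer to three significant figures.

To maintain the same Css, the systemic dosing rate must be unchanged: F·D/τ = infusion rate.
D = rate × τ / F = 93.3 × 24 / 0.86 = 2604 mg

2600 mg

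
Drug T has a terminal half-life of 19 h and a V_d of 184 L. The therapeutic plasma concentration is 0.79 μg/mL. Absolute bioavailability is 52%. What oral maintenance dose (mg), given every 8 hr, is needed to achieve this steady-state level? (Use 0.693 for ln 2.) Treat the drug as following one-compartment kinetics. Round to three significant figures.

81.6 mg

CL = 0.693 × Vd / t½ = 0.693 × 184.0 / 19 = 6.711 L/h
D = CL × Css × τ / F = 6.711 × 0.79 × 8 / 0.52 = 81.56 mg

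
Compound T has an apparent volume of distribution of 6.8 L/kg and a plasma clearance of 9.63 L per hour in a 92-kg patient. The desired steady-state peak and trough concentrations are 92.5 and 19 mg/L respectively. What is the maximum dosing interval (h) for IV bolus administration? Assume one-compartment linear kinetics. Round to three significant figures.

Total Vd = 6.8 × 92 = 625.6 L
k = CL / Vd = 9.630 / 625.6 = 0.01539 h⁻¹
Between IV bolus doses, concentration decays as C = C₀·e^(−kτ), so C_peak/C_trough = e^(kτ).
τ_max = ln(C_peak/C_trough) / k = ln(92.5/19) / 0.01539 = 1.583 / 0.01539 = 102.9 h

103 h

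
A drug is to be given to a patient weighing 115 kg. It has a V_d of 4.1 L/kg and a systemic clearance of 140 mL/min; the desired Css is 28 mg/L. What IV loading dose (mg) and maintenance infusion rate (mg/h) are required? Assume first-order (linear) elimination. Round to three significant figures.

(a) 13200 mg; (b) 235 mg/h

Vd = 4.1 L/kg × 115 kg = 471.5 L
Loading dose = Vd × C = 471.5 × 28 = 13200 mg
Convert clearance: 140 mL/min × 60 min/h ÷ 1000 mL/L = 8.400 L/h
Maintenance: replace elimination → rate = CL × Css = 8.400 × 28 = 235.2 mg/h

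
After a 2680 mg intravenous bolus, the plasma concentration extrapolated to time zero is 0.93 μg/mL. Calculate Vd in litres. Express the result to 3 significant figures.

2880 L

Immediately after an IV bolus, C₀ = Dose / Vd, so Vd = Dose / C₀.
Vd = 2680 / 0.93 = 2882 L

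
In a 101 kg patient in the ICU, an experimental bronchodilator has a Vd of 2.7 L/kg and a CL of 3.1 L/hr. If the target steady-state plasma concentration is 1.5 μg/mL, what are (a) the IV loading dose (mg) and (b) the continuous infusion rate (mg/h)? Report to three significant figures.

(a) 409 mg; (b) 4.65 mg/h

Total Vd = 2.7 × 101 = 272.7 L
Loading: fill Vd to C_target → 272.7 L × 1.5 mg/L = 409.1 mg
Maintenance: replace elimination → rate = CL × Css = 3.100 × 1.5 = 4.650 mg/h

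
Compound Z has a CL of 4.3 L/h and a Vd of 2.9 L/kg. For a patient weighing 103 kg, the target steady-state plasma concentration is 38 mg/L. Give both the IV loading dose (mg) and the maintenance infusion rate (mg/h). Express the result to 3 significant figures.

(a) 11400 mg; (b) 163 mg/h

Vd(total) = 103 kg × 2.9 L/kg = 298.7 L
Loading: fill Vd to C_target → 298.7 L × 38 mg/L = 11350 mg
Maintenance: replace elimination → rate = CL × Css = 4.300 × 38 = 163.4 mg/h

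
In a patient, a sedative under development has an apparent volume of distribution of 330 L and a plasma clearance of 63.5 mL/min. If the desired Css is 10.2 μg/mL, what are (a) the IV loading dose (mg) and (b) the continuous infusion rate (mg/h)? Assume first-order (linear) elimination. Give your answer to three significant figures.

Loading dose = Vd × C = 330.0 × 10.2 = 3366 mg
CL = 63.5 mL/min × 60/1000 = 3.810 L/h
Infusion rate = 3.810 L/h × 10.2 mg/L = 38.86 mg/h

(a) 3370 mg; (b) 38.9 mg/h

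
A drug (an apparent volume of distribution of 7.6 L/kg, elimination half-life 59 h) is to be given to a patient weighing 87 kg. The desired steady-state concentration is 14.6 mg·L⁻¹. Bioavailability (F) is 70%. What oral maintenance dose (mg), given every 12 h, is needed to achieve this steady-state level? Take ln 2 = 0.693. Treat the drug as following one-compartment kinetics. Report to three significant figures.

Vd = 7.6 L/kg × 87 kg = 661.2 L
CL = 0.693 × Vd / t½ = 0.693 × 661.2 / 59 = 7.766 L/h
D = CL × Css × τ / F = 7.766 × 14.6 × 12 / 0.7 = 1944 mg

1940 mg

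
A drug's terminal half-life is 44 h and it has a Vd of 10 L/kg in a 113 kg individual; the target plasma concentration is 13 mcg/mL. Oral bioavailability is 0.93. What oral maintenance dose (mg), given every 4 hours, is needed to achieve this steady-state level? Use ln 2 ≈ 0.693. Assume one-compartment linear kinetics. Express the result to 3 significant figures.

Total Vd = 10 × 113 = 1130 L
CL = ln 2 · Vd / t½ = 0.693 × 1130 / 44 = 17.80 L/h
D = CL × Css × τ / F = 17.80 × 13 × 4 / 0.93 = 995.3 mg

995 mg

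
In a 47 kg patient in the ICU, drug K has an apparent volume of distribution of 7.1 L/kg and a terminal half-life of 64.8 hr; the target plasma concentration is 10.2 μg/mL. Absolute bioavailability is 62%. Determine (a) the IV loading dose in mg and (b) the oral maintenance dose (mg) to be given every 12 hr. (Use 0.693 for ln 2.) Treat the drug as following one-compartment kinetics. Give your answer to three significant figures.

(a) 3400 mg; (b) 705 mg

Vd = 7.1 L/kg × 47 kg = 333.7 L
LD = Vd × C = 333.7 × 10.2 = 3404 mg
CL = 0.693 × Vd / t½ = 0.693 × 333.7 / 64.8 = 3.569 L/h
D = CL × Css × τ / F = 3.569 × 10.2 × 12 / 0.62 = 704.6 mg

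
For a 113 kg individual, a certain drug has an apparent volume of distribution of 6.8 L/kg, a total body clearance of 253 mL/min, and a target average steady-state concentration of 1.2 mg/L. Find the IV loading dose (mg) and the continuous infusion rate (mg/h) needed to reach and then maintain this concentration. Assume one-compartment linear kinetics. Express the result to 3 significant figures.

Vd(total) = 113 kg × 6.8 L/kg = 768.4 L
Loading: fill Vd to C_target → 768.4 L × 1.2 mg/L = 922.1 mg
CL = 253 mL/min = 253 × 0.06 = 15.18 L/h
Infusion rate = 15.18 L/h × 1.2 mg/L = 18.22 mg/h

(a) 922 mg; (b) 18.2 mg/h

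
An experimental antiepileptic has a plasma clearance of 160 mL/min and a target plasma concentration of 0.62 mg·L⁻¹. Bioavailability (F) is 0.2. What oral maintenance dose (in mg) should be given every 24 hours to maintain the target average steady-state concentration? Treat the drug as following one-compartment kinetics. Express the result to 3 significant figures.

CL = 160 mL/min = 160 × 0.06 = 9.600 L/h
At steady state, dose per interval replaces the amount cleared in that interval: F·D/τ = CL·Css.
D = CL × Css × τ / F = 9.600 × 0.62 × 24 / 0.2 = 714.2 mg

714 mg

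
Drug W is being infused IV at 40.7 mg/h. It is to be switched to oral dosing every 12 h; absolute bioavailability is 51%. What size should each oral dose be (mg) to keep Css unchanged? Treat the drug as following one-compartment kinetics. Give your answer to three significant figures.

To maintain the same Css, the systemic dosing rate must be unchanged: F·D/τ = infusion rate.
D = rate × τ / F = 40.7 × 12 / 0.51 = 957.6 mg

958 mg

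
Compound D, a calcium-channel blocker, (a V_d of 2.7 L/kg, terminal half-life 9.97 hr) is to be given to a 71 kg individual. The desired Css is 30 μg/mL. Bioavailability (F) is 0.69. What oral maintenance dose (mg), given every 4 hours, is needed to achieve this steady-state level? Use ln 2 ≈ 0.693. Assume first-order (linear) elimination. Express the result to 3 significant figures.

Vd = 2.7 L/kg × 71 kg = 191.7 L
k = 0.693/9.97 = 0.06951 h⁻¹, so CL = k·Vd = 0.06951 × 191.7 = 13.33 L/h
D = CL × Css × τ / F = 13.33 × 30 × 4 / 0.69 = 2318 mg

2320 mg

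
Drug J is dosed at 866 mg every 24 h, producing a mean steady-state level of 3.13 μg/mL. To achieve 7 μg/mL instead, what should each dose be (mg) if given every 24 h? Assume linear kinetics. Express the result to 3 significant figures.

For first-order elimination, Css ∝ F·D/(CL·τ); F and CL are unchanged, so Css ∝ D/τ.
D₂ = D₁ × (Css,target / Css,current) = 866 × 7/3.13 = 1937 mg

1940 mg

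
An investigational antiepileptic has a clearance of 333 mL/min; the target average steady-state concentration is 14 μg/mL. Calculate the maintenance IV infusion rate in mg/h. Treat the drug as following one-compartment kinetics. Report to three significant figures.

CL = 333 mL/min × 60/1000 = 19.98 L/h
Infusion rate = CL · Css = 19.98 L/h × 14 mg/L = 279.7 mg/h

280 mg/h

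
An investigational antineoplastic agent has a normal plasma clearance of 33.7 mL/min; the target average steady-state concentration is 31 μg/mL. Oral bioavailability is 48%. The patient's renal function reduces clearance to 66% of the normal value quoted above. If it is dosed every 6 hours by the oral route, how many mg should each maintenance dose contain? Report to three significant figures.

CL = 33.7 mL/min × 60/1000 = 2.022 L/h
Patient clearance = 0.66 × 2.022 = 1.335 L/h
At steady state, dose per interval replaces the amount cleared in that interval: F·D/τ = CL·Css.
D = CL × Css × τ / F = 1.335 × 31 × 6 / 0.48 = 517.3 mg

517 mg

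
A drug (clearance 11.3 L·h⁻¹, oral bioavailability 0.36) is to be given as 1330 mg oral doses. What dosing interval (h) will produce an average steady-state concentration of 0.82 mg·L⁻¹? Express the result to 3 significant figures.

F·D/τ = CL·Css → τ = F·D / (CL·Css).
τ = 0.36 × 1330 / (11.3 × 0.82) = 51.67 h

51.7 h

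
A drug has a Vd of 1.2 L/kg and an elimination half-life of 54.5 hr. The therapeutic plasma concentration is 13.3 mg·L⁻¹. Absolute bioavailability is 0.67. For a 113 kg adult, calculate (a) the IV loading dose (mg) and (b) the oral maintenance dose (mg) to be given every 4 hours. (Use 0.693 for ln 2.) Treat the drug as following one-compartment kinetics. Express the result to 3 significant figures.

Vd = 1.2 L/kg × 113 kg = 135.6 L
LD = Vd × C = 135.6 × 13.3 = 1803 mg
CL = 0.693 × Vd / t½ = 0.693 × 135.6 / 54.5 = 1.724 L/h
D = CL × Css × τ / F = 1.724 × 13.3 × 4 / 0.67 = 136.9 mg

(a) 1800 mg; (b) 137 mg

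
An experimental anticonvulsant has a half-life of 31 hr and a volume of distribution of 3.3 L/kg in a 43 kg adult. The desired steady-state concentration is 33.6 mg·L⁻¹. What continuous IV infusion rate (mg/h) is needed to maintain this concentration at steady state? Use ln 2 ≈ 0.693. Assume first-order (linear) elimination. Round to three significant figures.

107 mg/h

Total Vd = 3.3 × 43 = 141.9 L
k = 0.693/31 = 0.02235 h⁻¹, so CL = k·Vd = 0.02235 × 141.9 = 3.171 L/h
Infusion rate = CL × Css = 3.171 × 33.6 = 106.5 mg/h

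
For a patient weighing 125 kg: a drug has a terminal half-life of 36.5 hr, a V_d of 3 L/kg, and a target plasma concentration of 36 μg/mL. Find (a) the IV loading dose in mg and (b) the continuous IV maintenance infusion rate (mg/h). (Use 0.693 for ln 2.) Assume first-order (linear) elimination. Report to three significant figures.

(a) 13500 mg; (b) 256 mg/h

Vd(total) = 125 kg × 3 L/kg = 375.0 L
LD = Vd × C = 375.0 × 36 = 13500 mg
CL = 0.693 × Vd / t½ = 0.693 × 375.0 / 36.5 = 7.120 L/h
Infusion rate = CL × Css = 7.120 × 36 = 256.3 mg/h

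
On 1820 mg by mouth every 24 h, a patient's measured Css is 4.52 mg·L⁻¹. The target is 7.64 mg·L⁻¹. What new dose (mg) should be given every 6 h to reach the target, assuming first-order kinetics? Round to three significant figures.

With linear kinetics, Css is proportional to dose rate (D/τ) at fixed clearance.
D₂ = D₁ × (Css,target / Css,current) × (τ₂/τ₁) = 1820 × (7.64/4.52) × (6/24) = 769.1 mg

769 mg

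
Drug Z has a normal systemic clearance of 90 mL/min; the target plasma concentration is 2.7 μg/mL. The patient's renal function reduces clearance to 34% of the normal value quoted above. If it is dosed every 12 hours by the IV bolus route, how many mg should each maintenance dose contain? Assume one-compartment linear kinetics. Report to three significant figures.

59.5 mg

Convert clearance: 90 mL/min × 60 min/h ÷ 1000 mL/L = 5.400 L/h
Patient clearance = 0.34 × 5.400 = 1.836 L/h
At steady state, dose per interval replaces the amount cleared in that interval: D/τ = CL·Css.
D = CL × Css × τ = 1.836 × 2.7 × 12 = 59.49 mg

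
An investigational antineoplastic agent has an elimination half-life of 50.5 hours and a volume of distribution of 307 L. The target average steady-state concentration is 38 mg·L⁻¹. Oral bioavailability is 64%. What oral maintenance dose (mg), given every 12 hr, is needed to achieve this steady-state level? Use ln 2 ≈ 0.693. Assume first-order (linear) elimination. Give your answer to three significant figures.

k = 0.693/50.5 = 0.01372 h⁻¹, so CL = k·Vd = 0.01372 × 307.0 = 4.212 L/h
D = CL × Css × τ / F = 4.212 × 38 × 12 / 0.64 = 3001 mg

3000 mg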